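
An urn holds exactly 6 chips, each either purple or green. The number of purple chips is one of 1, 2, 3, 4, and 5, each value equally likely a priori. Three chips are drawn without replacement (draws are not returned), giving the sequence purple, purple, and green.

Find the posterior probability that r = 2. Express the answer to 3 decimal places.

Compute the likelihood of the observed sequence for each case: P(data | r = 1) = (1/6)(0/5) = 0; P(data | r = 2) = (2/6)(1/5)(4/4) = 1/15; P(data | r = 3) = (3/6)(2/5)(3/4) = 3/20; P(data | r = 4) = (4/6)(3/5)(2/4) = 1/5; P(data | r = 5) = (5/6)(4/5)(1/4) = 1/6.
Multiplying each by its prior: 1/5 · 0 = 0, 1/5 · 1/15 = 1/75, 1/5 · 3/20 = 3/100, 1/5 · 1/5 = 1/25, 1/5 · 1/6 = 1/30; with total 7/60.
By Bayes' rule, P(r = 2 | data) = (1/75) / (7/60) = 4/35.

0.114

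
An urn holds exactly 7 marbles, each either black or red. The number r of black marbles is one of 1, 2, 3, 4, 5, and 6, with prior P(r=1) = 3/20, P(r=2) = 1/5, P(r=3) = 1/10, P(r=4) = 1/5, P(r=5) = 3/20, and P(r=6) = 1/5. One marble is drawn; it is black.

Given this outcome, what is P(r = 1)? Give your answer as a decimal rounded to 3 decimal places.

Compute the likelihood of this draw for each case: P(data | r = 1) = (1/7) = 1/7; P(data | r = 2) = (2/7) = 2/7; P(data | r = 3) = (3/7) = 3/7; P(data | r = 4) = (4/7) = 4/7; P(data | r = 5) = (5/7) = 5/7; P(data | r = 6) = (6/7) = 6/7.
Multiplying each by its prior: 3/20 · 1/7 = 3/140, 1/5 · 2/7 = 2/35, 1/10 · 3/7 = 3/70, 1/5 · 4/7 = 4/35, 3/20 · 5/7 = 3/28, 1/5 · 6/7 = 6/35; summing to 18/35.
So P(r = 1 | data) = (3/140) / (18/35) = 1/24.

0.042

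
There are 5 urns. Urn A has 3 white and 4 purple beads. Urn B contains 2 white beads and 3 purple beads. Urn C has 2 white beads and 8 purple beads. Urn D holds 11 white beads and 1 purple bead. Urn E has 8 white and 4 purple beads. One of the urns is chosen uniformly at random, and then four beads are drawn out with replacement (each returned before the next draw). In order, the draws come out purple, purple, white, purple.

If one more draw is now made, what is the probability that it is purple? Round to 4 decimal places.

The likelihood of the observed sequence under each hypothesis: P(data | urn A) = (4/7)(4/7)(3/7)(4/7) = 0.079967; P(data | urn B) = (3/5)(3/5)(2/5)(3/5) = 0.0864; P(data | urn C) = (8/10)(8/10)(2/10)(8/10) = 0.1024; P(data | urn D) = (1/12)(1/12)(11/12)(1/12) = 0.00053048; P(data | urn E) = (4/12)(4/12)(8/12)(4/12) = 0.024691.
Weighting by the prior gives 1/5 · 0.079967 = 0.015993, 1/5 · 0.0864 = 0.01728, 1/5 · 0.1024 = 0.02048, 1/5 · 0.00053048 = 0.0001061, 1/5 · 0.024691 = 0.0049383; summing to 0.058798.
The posterior is then P(urn A | data) = 0.27201, P(urn B | data) = 0.29389, P(urn C | data) = 0.34831, P(urn D | data) = 0.0018044, P(urn E | data) = 0.083987.
Averaging over the posterior, P(purple next | data) = (4/7)(0.27201) + (3/5)(0.29389) + (4/5)(0.34831) + (1/12)(0.0018044) + (1/3)(0.083987) = 0.63856.

0.6386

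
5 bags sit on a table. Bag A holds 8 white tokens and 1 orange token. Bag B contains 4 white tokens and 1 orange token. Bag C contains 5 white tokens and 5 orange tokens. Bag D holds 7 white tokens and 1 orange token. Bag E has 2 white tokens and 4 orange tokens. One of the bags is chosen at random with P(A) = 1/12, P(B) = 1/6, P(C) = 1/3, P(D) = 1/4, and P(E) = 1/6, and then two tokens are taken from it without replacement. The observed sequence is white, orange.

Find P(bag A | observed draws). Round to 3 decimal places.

0.044

Under each hypothesis, the probability of the observed sequence is: P(data | bag A) = (8/9)(1/8) = 0.11111; P(data | bag B) = (4/5)(1/4) = 0.2; P(data | bag C) = (5/10)(5/9) = 0.27778; P(data | bag D) = (7/8)(1/7) = 0.125; P(data | bag E) = (2/6)(4/5) = 0.26667.
Multiplying each by its prior: 1/12 · 0.11111 = 0.0092593, 1/6 · 0.2 = 0.033333, 1/3 · 0.27778 = 0.092593, 1/4 · 0.125 = 0.03125, 1/6 · 0.26667 = 0.044444; these sum to 0.21088.
Therefore the posterior P(bag A | data) = (0.0092593) / (0.21088) = 0.043908.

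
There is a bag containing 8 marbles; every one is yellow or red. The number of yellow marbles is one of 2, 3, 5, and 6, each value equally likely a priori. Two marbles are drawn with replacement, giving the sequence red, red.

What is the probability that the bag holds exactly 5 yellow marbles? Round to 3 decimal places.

Compute the likelihood of the observed sequence for each case: P(data | r = 2) = (6/8)(6/8) = 9/16; P(data | r = 3) = (5/8)(5/8) = 25/64; P(data | r = 5) = (3/8)(3/8) = 9/64; P(data | r = 6) = (2/8)(2/8) = 1/16.
Multiplying each by its prior: 1/4 · 9/16 = 9/64, 1/4 · 25/64 = 25/256, 1/4 · 9/64 = 9/256, 1/4 · 1/16 = 1/64; with total 37/128.
Therefore the posterior P(r = 5 | data) = (9/256) / (37/128) = 9/74.

0.122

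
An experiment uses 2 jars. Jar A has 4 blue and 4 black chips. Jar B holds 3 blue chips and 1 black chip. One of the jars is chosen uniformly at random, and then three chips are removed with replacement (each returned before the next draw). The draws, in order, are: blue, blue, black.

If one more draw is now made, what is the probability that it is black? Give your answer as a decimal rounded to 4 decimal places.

0.3676

Compute the likelihood of the observed sequence for each case: P(data | jar A) = (4/8)(4/8)(4/8) = 1/8; P(data | jar B) = (3/4)(3/4)(1/4) = 9/64.
The prior-weighted likelihoods are 1/2 · 1/8 = 1/16, 1/2 · 9/64 = 9/128; these sum to 17/128.
Dividing through by the total gives posterior P(jar A | data) = 8/17, P(jar B | data) = 9/17.
Averaging over the posterior, P(black next | data) = (1/2)(8/17) + (1/4)(9/17) = 25/68.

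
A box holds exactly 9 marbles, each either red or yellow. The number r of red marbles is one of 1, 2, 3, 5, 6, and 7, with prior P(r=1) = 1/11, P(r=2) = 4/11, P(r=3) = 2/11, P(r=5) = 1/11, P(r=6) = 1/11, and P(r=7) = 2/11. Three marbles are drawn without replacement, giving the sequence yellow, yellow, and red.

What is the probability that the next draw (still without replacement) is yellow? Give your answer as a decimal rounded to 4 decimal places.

Compute the likelihood of the observed sequence for each case: P(data | r = 1) = (8/9)(7/8)(1/7) = 1/9; P(data | r = 2) = (7/9)(6/8)(2/7) = 1/6; P(data | r = 3) = (6/9)(5/8)(3/7) = 5/28; P(data | r = 5) = (4/9)(3/8)(5/7) = 5/42; P(data | r = 6) = (3/9)(2/8)(6/7) = 1/14; P(data | r = 7) = (2/9)(1/8)(7/7) = 1/36.
The prior-weighted likelihoods are 1/11 · 1/9 = 1/99, 4/11 · 1/6 = 2/33, 2/11 · 5/28 = 5/154, 1/11 · 5/42 = 5/462, 1/11 · 1/14 = 1/154, 2/11 · 1/36 = 1/198; with total 29/231.
Normalising, the posterior is P(r = 1 | data) = 7/87, P(r = 2 | data) = 14/29, P(r = 3 | data) = 15/58, P(r = 5 | data) = 5/58, P(r = 6 | data) = 3/58, P(r = 7 | data) = 7/174.
So P(yellow next | data) = Σ P(yellow next | H) P(H | data) = (1)(7/87) + (5/6)(14/29) + (2/3)(15/58) + (1/3)(5/58) + (1/6)(3/58) + (0)(7/174) = 241/348.

0.6925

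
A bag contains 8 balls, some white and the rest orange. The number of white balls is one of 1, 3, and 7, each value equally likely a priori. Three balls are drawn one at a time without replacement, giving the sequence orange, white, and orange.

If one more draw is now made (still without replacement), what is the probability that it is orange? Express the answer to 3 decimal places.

0.765

Under each hypothesis, the probability of the observed sequence is: P(data | r = 1) = (7/8)(1/7)(6/6) = 1/8; P(data | r = 3) = (5/8)(3/7)(4/6) = 5/28; P(data | r = 7) = (1/8)(7/7)(0/6) = 0.
Weighting by the prior gives 1/3 · 1/8 = 1/24, 1/3 · 5/28 = 5/84, 1/3 · 0 = 0; with total 17/168.
Dividing through by the total gives posterior P(r = 1 | data) = 7/17, P(r = 3 | data) = 10/17, P(r = 7 | data) = 0.
The predictive probability is P(orange next | data) = (1)(7/17) + (3/5)(10/17) = 13/17.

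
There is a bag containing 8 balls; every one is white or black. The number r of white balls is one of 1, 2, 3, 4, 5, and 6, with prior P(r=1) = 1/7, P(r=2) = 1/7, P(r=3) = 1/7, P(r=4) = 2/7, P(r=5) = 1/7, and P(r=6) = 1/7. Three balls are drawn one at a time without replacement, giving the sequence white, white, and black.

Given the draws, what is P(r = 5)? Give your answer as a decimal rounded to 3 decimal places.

0.233

The likelihood of the observed sequence under each hypothesis: P(data | r = 1) = (1/8)(0/7) = 0; P(data | r = 2) = (2/8)(1/7)(6/6) = 1/28; P(data | r = 3) = (3/8)(2/7)(5/6) = 5/56; P(data | r = 4) = (4/8)(3/7)(4/6) = 1/7; P(data | r = 5) = (5/8)(4/7)(3/6) = 5/28; P(data | r = 6) = (6/8)(5/7)(2/6) = 5/28.
Weighting by the prior gives 1/7 · 0 = 0, 1/7 · 1/28 = 1/196, 1/7 · 5/56 = 5/392, 2/7 · 1/7 = 2/49, 1/7 · 5/28 = 5/196, 1/7 · 5/28 = 5/196; these sum to 43/392.
Hence P(r = 5 | data) = (5/196) / (43/392) = 10/43.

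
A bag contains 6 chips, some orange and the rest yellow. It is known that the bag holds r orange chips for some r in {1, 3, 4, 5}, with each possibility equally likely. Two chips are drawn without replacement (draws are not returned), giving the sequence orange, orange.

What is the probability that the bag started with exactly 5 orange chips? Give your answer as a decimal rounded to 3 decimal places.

0.526

The likelihood of the observed sequence under each hypothesis: P(data | r = 1) = (1/6)(0/5) = 0; P(data | r = 3) = (3/6)(2/5) = 1/5; P(data | r = 4) = (4/6)(3/5) = 2/5; P(data | r = 5) = (5/6)(4/5) = 2/3.
Weighting by the prior gives 1/4 · 0 = 0, 1/4 · 1/5 = 1/20, 1/4 · 2/5 = 1/10, 1/4 · 2/3 = 1/6; summing to 19/60.
Therefore the posterior P(r = 5 | data) = (1/6) / (19/60) = 10/19.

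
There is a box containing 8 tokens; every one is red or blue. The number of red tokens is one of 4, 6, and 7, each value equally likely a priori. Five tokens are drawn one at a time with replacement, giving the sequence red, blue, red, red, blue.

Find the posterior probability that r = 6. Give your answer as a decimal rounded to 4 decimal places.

Under each hypothesis, the probability of the observed sequence is: P(data | r = 4) = (4/8)(4/8)(4/8)(4/8)(4/8) = 0.03125; P(data | r = 6) = (6/8)(2/8)(6/8)(6/8)(2/8) = 0.026367; P(data | r = 7) = (7/8)(1/8)(7/8)(7/8)(1/8) = 0.010468.
Weighting by the prior gives 1/3 · 0.03125 = 0.010417, 1/3 · 0.026367 = 0.0087891, 1/3 · 0.010468 = 0.0034892; with total 0.022695.
So P(r = 6 | data) = (0.0087891) / (0.022695) = 0.38727.

0.3873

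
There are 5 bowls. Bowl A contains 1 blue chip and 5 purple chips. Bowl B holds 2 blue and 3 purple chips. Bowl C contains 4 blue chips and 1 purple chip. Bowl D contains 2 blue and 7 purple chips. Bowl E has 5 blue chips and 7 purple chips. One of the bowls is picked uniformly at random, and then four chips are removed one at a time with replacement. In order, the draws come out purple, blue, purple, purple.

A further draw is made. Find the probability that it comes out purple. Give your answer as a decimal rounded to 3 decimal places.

Under each hypothesis, the probability of the observed sequence is: P(data | bowl A) = (5/6)(1/6)(5/6)(5/6) = 0.096451; P(data | bowl B) = (3/5)(2/5)(3/5)(3/5) = 0.0864; P(data | bowl C) = (1/5)(4/5)(1/5)(1/5) = 0.0064; P(data | bowl D) = (7/9)(2/9)(7/9)(7/9) = 0.10456; P(data | bowl E) = (7/12)(5/12)(7/12)(7/12) = 0.082706.
Multiplying each by its prior: 1/5 · 0.096451 = 0.01929, 1/5 · 0.0864 = 0.01728, 1/5 · 0.0064 = 0.00128, 1/5 · 0.10456 = 0.020911, 1/5 · 0.082706 = 0.016541; summing to 0.075303.
The posterior is then P(bowl A | data) = 0.25617, P(bowl B | data) = 0.22947, P(bowl C | data) = 0.016998, P(bowl D | data) = 0.2777, P(bowl E | data) = 0.21966.
The predictive probability is P(purple next | data) = (5/6)(0.25617) + (3/5)(0.22947) + (1/5)(0.016998) + (7/9)(0.2777) + (7/12)(0.21966) = 0.69868.

0.699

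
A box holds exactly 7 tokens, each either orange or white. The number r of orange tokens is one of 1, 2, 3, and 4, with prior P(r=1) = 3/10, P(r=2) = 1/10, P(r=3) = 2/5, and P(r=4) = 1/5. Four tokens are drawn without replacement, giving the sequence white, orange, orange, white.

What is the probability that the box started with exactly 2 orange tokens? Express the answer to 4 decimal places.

For each hypothesis, P(data | H) works out to: P(data | r = 1) = (6/7)(1/6)(0/5) = 0; P(data | r = 2) = (5/7)(2/6)(1/5)(4/4) = 0.047619; P(data | r = 3) = (4/7)(3/6)(2/5)(3/4) = 0.085714; P(data | r = 4) = (3/7)(4/6)(3/5)(2/4) = 0.085714.
Multiplying each by its prior: 3/10 · 0 = 0, 1/10 · 0.047619 = 0.0047619, 2/5 · 0.085714 = 0.034286, 1/5 · 0.085714 = 0.017143; these sum to 0.05619.
By Bayes' rule, P(r = 2 | data) = (0.0047619) / (0.05619) = 0.084746.

0.0847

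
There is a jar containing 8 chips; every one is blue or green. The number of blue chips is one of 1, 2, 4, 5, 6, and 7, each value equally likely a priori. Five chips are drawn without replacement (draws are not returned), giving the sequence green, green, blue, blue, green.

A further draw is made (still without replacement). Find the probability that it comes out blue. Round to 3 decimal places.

The likelihood of the observed sequence under each hypothesis: P(data | r = 1) = (7/8)(6/7)(1/6)(0/5) = 0; P(data | r = 2) = (6/8)(5/7)(2/6)(1/5)(4/4) = 1/28; P(data | r = 4) = (4/8)(3/7)(4/6)(3/5)(2/4) = 3/70; P(data | r = 5) = (3/8)(2/7)(5/6)(4/5)(1/4) = 1/56; P(data | r = 6) = (2/8)(1/7)(6/6)(5/5)(0/4) = 0; P(data | r = 7) = (1/8)(0/7) = 0.
Weighting by the prior gives 1/6 · 0 = 0, 1/6 · 1/28 = 1/168, 1/6 · 3/70 = 1/140, 1/6 · 1/56 = 1/336, 1/6 · 0 = 0, 1/6 · 0 = 0; summing to 9/560.
Normalising, the posterior is P(r = 1 | data) = 0, P(r = 2 | data) = 10/27, P(r = 4 | data) = 4/9, P(r = 5 | data) = 5/27, P(r = 6 | data) = 0, P(r = 7 | data) = 0.
Averaging over the posterior, P(blue next | data) = (0)(10/27) + (2/3)(4/9) + (1)(5/27) = 13/27.

0.481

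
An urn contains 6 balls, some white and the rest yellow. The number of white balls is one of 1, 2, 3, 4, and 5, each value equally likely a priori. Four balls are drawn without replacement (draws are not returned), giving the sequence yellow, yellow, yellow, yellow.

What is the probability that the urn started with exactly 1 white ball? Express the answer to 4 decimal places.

The likelihood of the observed sequence under each hypothesis: P(data | r = 1) = (5/6)(4/5)(3/4)(2/3) = 1/3; P(data | r = 2) = (4/6)(3/5)(2/4)(1/3) = 1/15; P(data | r = 3) = (3/6)(2/5)(1/4)(0/3) = 0; P(data | r = 4) = (2/6)(1/5)(0/4) = 0; P(data | r = 5) = (1/6)(0/5) = 0.
Weighting by the prior gives 1/5 · 1/3 = 1/15, 1/5 · 1/15 = 1/75, 1/5 · 0 = 0, 1/5 · 0 = 0, 1/5 · 0 = 0; with total 2/25.
By Bayes' rule, P(r = 1 | data) = (1/15) / (2/25) = 5/6.

0.8333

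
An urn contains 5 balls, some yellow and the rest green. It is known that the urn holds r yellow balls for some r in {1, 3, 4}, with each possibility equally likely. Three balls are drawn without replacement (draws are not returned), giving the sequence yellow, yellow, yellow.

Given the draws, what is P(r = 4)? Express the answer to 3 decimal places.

0.800

Compute the likelihood of the observed sequence for each case: P(data | r = 1) = (1/5)(0/4) = 0; P(data | r = 3) = (3/5)(2/4)(1/3) = 1/10; P(data | r = 4) = (4/5)(3/4)(2/3) = 2/5.
Multiplying each by its prior: 1/3 · 0 = 0, 1/3 · 1/10 = 1/30, 1/3 · 2/5 = 2/15; these sum to 1/6.
Hence P(r = 4 | data) = (2/15) / (1/6) = 4/5.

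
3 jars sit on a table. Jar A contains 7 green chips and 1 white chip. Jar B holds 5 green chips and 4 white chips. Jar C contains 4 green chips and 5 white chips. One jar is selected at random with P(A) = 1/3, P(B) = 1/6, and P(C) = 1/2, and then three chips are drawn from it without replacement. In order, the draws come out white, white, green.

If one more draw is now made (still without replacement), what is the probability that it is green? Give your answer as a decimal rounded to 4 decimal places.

Compute the likelihood of the observed sequence for each case: P(data | jar A) = (1/8)(0/7) = 0; P(data | jar B) = (4/9)(3/8)(5/7) = 5/42; P(data | jar C) = (5/9)(4/8)(4/7) = 10/63.
Multiplying each by its prior: 1/3 · 0 = 0, 1/6 · 5/42 = 5/252, 1/2 · 10/63 = 5/63; with total 25/252.
Dividing through by the total gives posterior P(jar A | data) = 0, P(jar B | data) = 1/5, P(jar C | data) = 4/5.
The predictive probability is P(green next | data) = (2/3)(1/5) + (1/2)(4/5) = 8/15.

0.5333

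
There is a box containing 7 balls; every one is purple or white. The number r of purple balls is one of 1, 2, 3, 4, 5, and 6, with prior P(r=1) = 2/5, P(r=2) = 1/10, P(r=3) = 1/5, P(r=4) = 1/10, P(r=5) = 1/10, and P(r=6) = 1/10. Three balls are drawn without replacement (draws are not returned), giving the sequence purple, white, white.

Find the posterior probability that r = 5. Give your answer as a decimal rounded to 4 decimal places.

0.0376

The likelihood of the observed sequence under each hypothesis: P(data | r = 1) = (1/7)(6/6)(5/5) = 1/7; P(data | r = 2) = (2/7)(5/6)(4/5) = 4/21; P(data | r = 3) = (3/7)(4/6)(3/5) = 6/35; P(data | r = 4) = (4/7)(3/6)(2/5) = 4/35; P(data | r = 5) = (5/7)(2/6)(1/5) = 1/21; P(data | r = 6) = (6/7)(1/6)(0/5) = 0.
Weighting by the prior gives 2/5 · 1/7 = 2/35, 1/10 · 4/21 = 2/105, 1/5 · 6/35 = 6/175, 1/10 · 4/35 = 2/175, 1/10 · 1/21 = 1/210, 1/10 · 0 = 0; these sum to 19/150.
Therefore the posterior P(r = 5 | data) = (1/210) / (19/150) = 5/133.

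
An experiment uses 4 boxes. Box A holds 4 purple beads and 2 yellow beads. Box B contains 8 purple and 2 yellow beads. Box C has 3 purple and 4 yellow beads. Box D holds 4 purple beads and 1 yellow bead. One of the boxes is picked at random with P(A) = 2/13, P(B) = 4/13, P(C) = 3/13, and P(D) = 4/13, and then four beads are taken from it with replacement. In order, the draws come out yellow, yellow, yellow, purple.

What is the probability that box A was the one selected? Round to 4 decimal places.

For each hypothesis, P(data | H) works out to: P(data | box A) = (2/6)(2/6)(2/6)(4/6) = 0.024691; P(data | box B) = (2/10)(2/10)(2/10)(8/10) = 0.0064; P(data | box C) = (4/7)(4/7)(4/7)(3/7) = 0.079967; P(data | box D) = (1/5)(1/5)(1/5)(4/5) = 0.0064.
Weighting by the prior gives 2/13 · 0.024691 = 0.0037987, 4/13 · 0.0064 = 0.0019692, 3/13 · 0.079967 = 0.018454, 4/13 · 0.0064 = 0.0019692; with total 0.026191.
By Bayes' rule, P(box A | data) = (0.0037987) / (0.026191) = 0.14504.

0.1450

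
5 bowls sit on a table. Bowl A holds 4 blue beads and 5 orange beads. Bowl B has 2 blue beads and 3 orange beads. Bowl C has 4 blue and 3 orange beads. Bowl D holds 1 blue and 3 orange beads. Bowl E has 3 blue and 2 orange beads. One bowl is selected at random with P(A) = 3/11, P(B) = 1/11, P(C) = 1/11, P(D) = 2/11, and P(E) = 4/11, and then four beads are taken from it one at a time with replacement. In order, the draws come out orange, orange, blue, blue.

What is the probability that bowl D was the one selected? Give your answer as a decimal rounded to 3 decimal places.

The likelihood of the observed sequence under each hypothesis: P(data | bowl A) = (5/9)(5/9)(4/9)(4/9) = 0.060966; P(data | bowl B) = (3/5)(3/5)(2/5)(2/5) = 0.0576; P(data | bowl C) = (3/7)(3/7)(4/7)(4/7) = 0.059975; P(data | bowl D) = (3/4)(3/4)(1/4)(1/4) = 0.035156; P(data | bowl E) = (2/5)(2/5)(3/5)(3/5) = 0.0576.
The prior-weighted likelihoods are 3/11 · 0.060966 = 0.016627, 1/11 · 0.0576 = 0.0052364, 1/11 · 0.059975 = 0.0054523, 2/11 · 0.035156 = 0.006392, 4/11 · 0.0576 = 0.020945; with total 0.054653.
Therefore the posterior P(bowl D | data) = (0.006392) / (0.054653) = 0.11696.

0.117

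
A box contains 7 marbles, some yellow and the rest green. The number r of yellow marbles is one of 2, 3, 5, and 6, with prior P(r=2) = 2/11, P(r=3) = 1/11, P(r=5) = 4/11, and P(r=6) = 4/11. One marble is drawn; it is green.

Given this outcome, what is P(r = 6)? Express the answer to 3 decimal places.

For each hypothesis, P(data | H) works out to: P(data | r = 2) = (5/7) = 5/7; P(data | r = 3) = (4/7) = 4/7; P(data | r = 5) = (2/7) = 2/7; P(data | r = 6) = (1/7) = 1/7.
Multiplying each by its prior: 2/11 · 5/7 = 10/77, 1/11 · 4/7 = 4/77, 4/11 · 2/7 = 8/77, 4/11 · 1/7 = 4/77; summing to 26/77.
So P(r = 6 | data) = (4/77) / (26/77) = 2/13.

0.154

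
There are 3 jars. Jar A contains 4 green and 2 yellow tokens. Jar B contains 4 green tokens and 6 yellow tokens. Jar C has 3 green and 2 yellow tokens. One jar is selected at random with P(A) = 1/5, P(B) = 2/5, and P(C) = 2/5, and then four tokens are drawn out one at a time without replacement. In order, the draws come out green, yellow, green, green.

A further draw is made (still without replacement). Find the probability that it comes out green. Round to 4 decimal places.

0.1951

Under each hypothesis, the probability of the observed sequence is: P(data | jar A) = (4/6)(2/5)(3/4)(2/3) = 2/15; P(data | jar B) = (4/10)(6/9)(3/8)(2/7) = 1/35; P(data | jar C) = (3/5)(2/4)(2/3)(1/2) = 1/10.
Weighting by the prior gives 1/5 · 2/15 = 2/75, 2/5 · 1/35 = 2/175, 2/5 · 1/10 = 1/25; these sum to 41/525.
Dividing through by the total gives posterior P(jar A | data) = 14/41, P(jar B | data) = 6/41, P(jar C | data) = 21/41.
So P(green next | data) = Σ P(green next | H) P(H | data) = (1/2)(14/41) + (1/6)(6/41) + (0)(21/41) = 8/41.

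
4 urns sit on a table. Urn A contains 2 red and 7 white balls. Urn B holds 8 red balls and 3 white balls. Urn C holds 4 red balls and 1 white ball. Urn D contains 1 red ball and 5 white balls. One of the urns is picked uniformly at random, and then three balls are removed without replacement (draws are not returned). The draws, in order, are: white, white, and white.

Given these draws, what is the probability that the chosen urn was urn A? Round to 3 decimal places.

0.452

For each hypothesis, P(data | H) works out to: P(data | urn A) = (7/9)(6/8)(5/7) = 5/12; P(data | urn B) = (3/11)(2/10)(1/9) = 1/165; P(data | urn C) = (1/5)(0/4) = 0; P(data | urn D) = (5/6)(4/5)(3/4) = 1/2.
Multiplying each by its prior: 1/4 · 5/12 = 5/48, 1/4 · 1/165 = 1/660, 1/4 · 0 = 0, 1/4 · 1/2 = 1/8; summing to 203/880.
Hence P(urn A | data) = (5/48) / (203/880) = 275/609.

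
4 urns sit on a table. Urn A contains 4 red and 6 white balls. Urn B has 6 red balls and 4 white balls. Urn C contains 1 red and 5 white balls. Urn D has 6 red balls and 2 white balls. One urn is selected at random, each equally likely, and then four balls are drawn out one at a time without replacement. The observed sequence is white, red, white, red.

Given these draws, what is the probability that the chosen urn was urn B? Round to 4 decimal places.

Compute the likelihood of the observed sequence for each case: P(data | urn A) = (6/10)(4/9)(5/8)(3/7) = 1/14; P(data | urn B) = (4/10)(6/9)(3/8)(5/7) = 1/14; P(data | urn C) = (5/6)(1/5)(4/4)(0/3) = 0; P(data | urn D) = (2/8)(6/7)(1/6)(5/5) = 1/28.
The prior-weighted likelihoods are 1/4 · 1/14 = 1/56, 1/4 · 1/14 = 1/56, 1/4 · 0 = 0, 1/4 · 1/28 = 1/112; with total 5/112.
By Bayes' rule, P(urn B | data) = (1/56) / (5/112) = 2/5.

0.4000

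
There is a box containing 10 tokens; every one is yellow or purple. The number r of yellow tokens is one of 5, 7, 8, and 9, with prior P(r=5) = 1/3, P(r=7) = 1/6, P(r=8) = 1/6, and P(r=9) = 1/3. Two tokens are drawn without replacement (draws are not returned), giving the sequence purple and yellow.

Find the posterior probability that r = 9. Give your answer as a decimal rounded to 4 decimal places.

The likelihood of the observed sequence under each hypothesis: P(data | r = 5) = (5/10)(5/9) = 5/18; P(data | r = 7) = (3/10)(7/9) = 7/30; P(data | r = 8) = (2/10)(8/9) = 8/45; P(data | r = 9) = (1/10)(9/9) = 1/10.
Weighting by the prior gives 1/3 · 5/18 = 5/54, 1/6 · 7/30 = 7/180, 1/6 · 8/45 = 4/135, 1/3 · 1/10 = 1/30; summing to 7/36.
So P(r = 9 | data) = (1/30) / (7/36) = 6/35.

0.1714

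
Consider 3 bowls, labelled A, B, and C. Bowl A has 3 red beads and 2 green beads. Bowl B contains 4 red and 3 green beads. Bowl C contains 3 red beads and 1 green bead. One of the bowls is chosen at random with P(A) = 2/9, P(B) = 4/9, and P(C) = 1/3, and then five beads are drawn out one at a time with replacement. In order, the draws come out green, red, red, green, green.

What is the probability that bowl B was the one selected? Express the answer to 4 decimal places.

0.5866

Compute the likelihood of the observed sequence for each case: P(data | bowl A) = (2/5)(3/5)(3/5)(2/5)(2/5) = 0.02304; P(data | bowl B) = (3/7)(4/7)(4/7)(3/7)(3/7) = 0.025704; P(data | bowl C) = (1/4)(3/4)(3/4)(1/4)(1/4) = 0.0087891.
Multiplying each by its prior: 2/9 · 0.02304 = 0.00512, 4/9 · 0.025704 = 0.011424, 1/3 · 0.0087891 = 0.0029297; these sum to 0.019473.
Therefore the posterior P(bowl B | data) = (0.011424) / (0.019473) = 0.58663.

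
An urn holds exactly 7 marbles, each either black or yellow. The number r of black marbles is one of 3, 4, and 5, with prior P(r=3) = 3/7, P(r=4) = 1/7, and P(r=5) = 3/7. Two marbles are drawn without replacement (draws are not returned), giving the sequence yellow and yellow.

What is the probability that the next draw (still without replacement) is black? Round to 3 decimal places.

0.675

Compute the likelihood of the observed sequence for each case: P(data | r = 3) = (4/7)(3/6) = 2/7; P(data | r = 4) = (3/7)(2/6) = 1/7; P(data | r = 5) = (2/7)(1/6) = 1/21.
Weighting by the prior gives 3/7 · 2/7 = 6/49, 1/7 · 1/7 = 1/49, 3/7 · 1/21 = 1/49; these sum to 8/49.
Dividing through by the total gives posterior P(r = 3 | data) = 3/4, P(r = 4 | data) = 1/8, P(r = 5 | data) = 1/8.
Averaging over the posterior, P(black next | data) = (3/5)(3/4) + (4/5)(1/8) + (1)(1/8) = 27/40.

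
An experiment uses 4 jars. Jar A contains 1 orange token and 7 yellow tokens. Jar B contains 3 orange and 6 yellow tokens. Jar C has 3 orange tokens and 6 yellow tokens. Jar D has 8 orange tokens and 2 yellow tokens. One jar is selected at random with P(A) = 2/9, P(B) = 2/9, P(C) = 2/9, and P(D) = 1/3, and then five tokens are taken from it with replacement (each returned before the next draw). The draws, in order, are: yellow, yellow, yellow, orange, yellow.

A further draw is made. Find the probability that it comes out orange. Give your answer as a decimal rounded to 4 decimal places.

0.2639

Under each hypothesis, the probability of the observed sequence is: P(data | jar A) = (7/8)(7/8)(7/8)(1/8)(7/8) = 0.073273; P(data | jar B) = (6/9)(6/9)(6/9)(3/9)(6/9) = 0.065844; P(data | jar C) = (6/9)(6/9)(6/9)(3/9)(6/9) = 0.065844; P(data | jar D) = (2/10)(2/10)(2/10)(8/10)(2/10) = 0.00128.
The prior-weighted likelihoods are 2/9 · 0.073273 = 0.016283, 2/9 · 0.065844 = 0.014632, 2/9 · 0.065844 = 0.014632, 1/3 · 0.00128 = 0.00042667; with total 0.045973.
The posterior is then P(jar A | data) = 0.35418, P(jar B | data) = 0.31827, P(jar C | data) = 0.31827, P(jar D | data) = 0.0092807.
The predictive probability is P(orange next | data) = (1/8)(0.35418) + (1/3)(0.31827) + (1/3)(0.31827) + (4/5)(0.0092807) = 0.26388.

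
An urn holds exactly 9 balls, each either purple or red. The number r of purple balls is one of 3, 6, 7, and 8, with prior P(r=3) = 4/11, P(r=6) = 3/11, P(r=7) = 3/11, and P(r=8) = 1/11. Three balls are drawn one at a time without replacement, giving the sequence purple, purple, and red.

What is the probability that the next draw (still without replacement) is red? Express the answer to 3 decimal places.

Compute the likelihood of the observed sequence for each case: P(data | r = 3) = (3/9)(2/8)(6/7) = 0.071429; P(data | r = 6) = (6/9)(5/8)(3/7) = 0.17857; P(data | r = 7) = (7/9)(6/8)(2/7) = 0.16667; P(data | r = 8) = (8/9)(7/8)(1/7) = 0.11111.
The prior-weighted likelihoods are 4/11 · 0.071429 = 0.025974, 3/11 · 0.17857 = 0.048701, 3/11 · 0.16667 = 0.045455, 1/11 · 0.11111 = 0.010101; these sum to 0.13023.
The posterior is then P(r = 3 | data) = 0.19945, P(r = 6 | data) = 0.37396, P(r = 7 | data) = 0.34903, P(r = 8 | data) = 0.077562.
Averaging over the posterior, P(red next | data) = (5/6)(0.19945) + (1/3)(0.37396) + (1/6)(0.34903) + (0)(0.077562) = 0.34903.

0.349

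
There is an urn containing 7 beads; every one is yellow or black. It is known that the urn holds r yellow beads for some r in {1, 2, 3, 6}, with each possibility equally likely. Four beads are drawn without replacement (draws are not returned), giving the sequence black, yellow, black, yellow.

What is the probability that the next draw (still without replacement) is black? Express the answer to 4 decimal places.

0.7857

For each hypothesis, P(data | H) works out to: P(data | r = 1) = (6/7)(1/6)(5/5)(0/4) = 0; P(data | r = 2) = (5/7)(2/6)(4/5)(1/4) = 1/21; P(data | r = 3) = (4/7)(3/6)(3/5)(2/4) = 3/35; P(data | r = 6) = (1/7)(6/6)(0/5) = 0.
The prior-weighted likelihoods are 1/4 · 0 = 0, 1/4 · 1/21 = 1/84, 1/4 · 3/35 = 3/140, 1/4 · 0 = 0; with total 1/30.
The posterior is then P(r = 1 | data) = 0, P(r = 2 | data) = 5/14, P(r = 3 | data) = 9/14, P(r = 6 | data) = 0.
So P(black next | data) = Σ P(black next | H) P(H | data) = (1)(5/14) + (2/3)(9/14) = 11/14.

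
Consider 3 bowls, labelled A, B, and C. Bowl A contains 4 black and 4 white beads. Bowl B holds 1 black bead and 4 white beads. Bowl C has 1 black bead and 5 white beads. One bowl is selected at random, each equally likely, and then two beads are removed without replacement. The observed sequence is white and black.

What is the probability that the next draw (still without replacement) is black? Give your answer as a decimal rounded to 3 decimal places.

For each hypothesis, P(data | H) works out to: P(data | bowl A) = (4/8)(4/7) = 2/7; P(data | bowl B) = (4/5)(1/4) = 1/5; P(data | bowl C) = (5/6)(1/5) = 1/6.
The prior-weighted likelihoods are 1/3 · 2/7 = 2/21, 1/3 · 1/5 = 1/15, 1/3 · 1/6 = 1/18; with total 137/630.
Dividing through by the total gives posterior P(bowl A | data) = 60/137, P(bowl B | data) = 42/137, P(bowl C | data) = 35/137.
The predictive probability is P(black next | data) = (1/2)(60/137) + (0)(42/137) + (0)(35/137) = 30/137.

0.219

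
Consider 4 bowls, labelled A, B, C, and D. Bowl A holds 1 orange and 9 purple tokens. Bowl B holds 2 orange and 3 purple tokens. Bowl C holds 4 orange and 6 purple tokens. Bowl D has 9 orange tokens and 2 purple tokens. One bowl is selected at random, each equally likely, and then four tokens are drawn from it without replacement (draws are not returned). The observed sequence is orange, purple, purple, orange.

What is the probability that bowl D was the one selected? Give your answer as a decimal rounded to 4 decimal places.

0.0959

For each hypothesis, P(data | H) works out to: P(data | bowl A) = (1/10)(9/9)(8/8)(0/7) = 0; P(data | bowl B) = (2/5)(3/4)(2/3)(1/2) = 0.1; P(data | bowl C) = (4/10)(6/9)(5/8)(3/7) = 0.071429; P(data | bowl D) = (9/11)(2/10)(1/9)(8/8) = 0.018182.
Weighting by the prior gives 1/4 · 0 = 0, 1/4 · 0.1 = 0.025, 1/4 · 0.071429 = 0.017857, 1/4 · 0.018182 = 0.0045455; with total 0.047403.
Therefore the posterior P(bowl D | data) = (0.0045455) / (0.047403) = 0.09589.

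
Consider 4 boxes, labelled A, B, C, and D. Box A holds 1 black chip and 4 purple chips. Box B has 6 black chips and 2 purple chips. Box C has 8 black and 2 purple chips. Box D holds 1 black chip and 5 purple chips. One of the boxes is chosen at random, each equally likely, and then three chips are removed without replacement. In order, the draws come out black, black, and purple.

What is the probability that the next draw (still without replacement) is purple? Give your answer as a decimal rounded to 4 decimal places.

Under each hypothesis, the probability of the observed sequence is: P(data | box A) = (1/5)(0/4) = 0; P(data | box B) = (6/8)(5/7)(2/6) = 0.17857; P(data | box C) = (8/10)(7/9)(2/8) = 0.15556; P(data | box D) = (1/6)(0/5) = 0.
The prior-weighted likelihoods are 1/4 · 0 = 0, 1/4 · 0.17857 = 0.044643, 1/4 · 0.15556 = 0.038889, 1/4 · 0 = 0; summing to 0.083532.
The posterior is then P(box A | data) = 0, P(box B | data) = 0.53444, P(box C | data) = 0.46556, P(box D | data) = 0.
The predictive probability is P(purple next | data) = (1/5)(0.53444) + (1/7)(0.46556) = 0.1734.

0.1734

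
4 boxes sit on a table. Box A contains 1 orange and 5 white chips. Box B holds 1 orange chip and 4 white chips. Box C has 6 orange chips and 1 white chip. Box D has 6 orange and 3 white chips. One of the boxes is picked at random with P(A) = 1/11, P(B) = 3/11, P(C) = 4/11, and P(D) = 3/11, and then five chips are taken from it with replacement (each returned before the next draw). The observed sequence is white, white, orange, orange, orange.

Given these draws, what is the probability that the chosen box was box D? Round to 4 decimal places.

Under each hypothesis, the probability of the observed sequence is: P(data | box A) = (5/6)(5/6)(1/6)(1/6)(1/6) = 0.003215; P(data | box B) = (4/5)(4/5)(1/5)(1/5)(1/5) = 0.00512; P(data | box C) = (1/7)(1/7)(6/7)(6/7)(6/7) = 0.012852; P(data | box D) = (3/9)(3/9)(6/9)(6/9)(6/9) = 0.032922.
Weighting by the prior gives 1/11 · 0.003215 = 0.00029227, 3/11 · 0.00512 = 0.0013964, 4/11 · 0.012852 = 0.0046734, 3/11 · 0.032922 = 0.0089787; summing to 0.015341.
Therefore the posterior P(box D | data) = (0.0089787) / (0.015341) = 0.58528.

0.5853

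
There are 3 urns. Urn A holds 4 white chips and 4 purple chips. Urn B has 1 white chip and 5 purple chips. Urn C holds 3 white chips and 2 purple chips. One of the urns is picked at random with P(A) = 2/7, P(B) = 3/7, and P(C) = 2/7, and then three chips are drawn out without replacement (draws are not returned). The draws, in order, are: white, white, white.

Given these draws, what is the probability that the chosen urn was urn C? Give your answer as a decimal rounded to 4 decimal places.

0.5833

For each hypothesis, P(data | H) works out to: P(data | urn A) = (4/8)(3/7)(2/6) = 1/14; P(data | urn B) = (1/6)(0/5) = 0; P(data | urn C) = (3/5)(2/4)(1/3) = 1/10.
Multiplying each by its prior: 2/7 · 1/14 = 1/49, 3/7 · 0 = 0, 2/7 · 1/10 = 1/35; with total 12/245.
By Bayes' rule, P(urn C | data) = (1/35) / (12/245) = 7/12.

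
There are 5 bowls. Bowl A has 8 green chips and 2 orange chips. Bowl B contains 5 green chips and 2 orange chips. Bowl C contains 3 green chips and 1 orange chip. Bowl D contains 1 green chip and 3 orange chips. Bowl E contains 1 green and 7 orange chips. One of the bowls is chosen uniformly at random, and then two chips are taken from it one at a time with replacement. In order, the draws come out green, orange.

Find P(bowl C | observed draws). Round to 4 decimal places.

0.2210

The likelihood of the observed sequence under each hypothesis: P(data | bowl A) = (8/10)(2/10) = 0.16; P(data | bowl B) = (5/7)(2/7) = 0.20408; P(data | bowl C) = (3/4)(1/4) = 0.1875; P(data | bowl D) = (1/4)(3/4) = 0.1875; P(data | bowl E) = (1/8)(7/8) = 0.10938.
Multiplying each by its prior: 1/5 · 0.16 = 0.032, 1/5 · 0.20408 = 0.040816, 1/5 · 0.1875 = 0.0375, 1/5 · 0.1875 = 0.0375, 1/5 · 0.10938 = 0.021875; with total 0.16969.
Therefore the posterior P(bowl C | data) = (0.0375) / (0.16969) = 0.22099.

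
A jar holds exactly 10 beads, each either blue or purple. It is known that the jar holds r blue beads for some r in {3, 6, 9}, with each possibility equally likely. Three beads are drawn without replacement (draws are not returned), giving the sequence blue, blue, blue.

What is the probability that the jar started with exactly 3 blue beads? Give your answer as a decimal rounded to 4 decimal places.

0.0095

Under each hypothesis, the probability of the observed sequence is: P(data | r = 3) = (3/10)(2/9)(1/8) = 1/120; P(data | r = 6) = (6/10)(5/9)(4/8) = 1/6; P(data | r = 9) = (9/10)(8/9)(7/8) = 7/10.
The prior-weighted likelihoods are 1/3 · 1/120 = 1/360, 1/3 · 1/6 = 1/18, 1/3 · 7/10 = 7/30; with total 7/24.
Hence P(r = 3 | data) = (1/360) / (7/24) = 1/105.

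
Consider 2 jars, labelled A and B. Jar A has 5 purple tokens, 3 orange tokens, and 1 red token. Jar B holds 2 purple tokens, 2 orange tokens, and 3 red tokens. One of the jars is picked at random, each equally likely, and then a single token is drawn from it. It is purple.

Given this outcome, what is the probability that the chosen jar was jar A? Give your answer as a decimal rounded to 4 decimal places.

0.6604

Under each hypothesis, the probability of this draw is: P(data | jar A) = (5/9) = 5/9; P(data | jar B) = (2/7) = 2/7.
Multiplying each by its prior: 1/2 · 5/9 = 5/18, 1/2 · 2/7 = 1/7; with total 53/126.
So P(jar A | data) = (5/18) / (53/126) = 35/53.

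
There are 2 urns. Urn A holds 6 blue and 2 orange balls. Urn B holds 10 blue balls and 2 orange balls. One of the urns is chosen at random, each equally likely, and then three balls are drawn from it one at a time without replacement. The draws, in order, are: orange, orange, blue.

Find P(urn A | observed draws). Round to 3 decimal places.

0.702

The likelihood of the observed sequence under each hypothesis: P(data | urn A) = (2/8)(1/7)(6/6) = 0.035714; P(data | urn B) = (2/12)(1/11)(10/10) = 0.015152.
The prior-weighted likelihoods are 1/2 · 0.035714 = 0.017857, 1/2 · 0.015152 = 0.0075758; these sum to 0.025433.
Hence P(urn A | data) = (0.017857) / (0.025433) = 0.70213.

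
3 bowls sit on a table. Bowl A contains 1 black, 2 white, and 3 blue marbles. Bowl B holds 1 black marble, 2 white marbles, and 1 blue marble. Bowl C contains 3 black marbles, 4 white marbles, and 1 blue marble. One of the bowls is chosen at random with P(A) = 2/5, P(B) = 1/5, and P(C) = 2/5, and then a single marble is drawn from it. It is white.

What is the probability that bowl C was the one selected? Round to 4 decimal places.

For each hypothesis, P(data | H) works out to: P(data | bowl A) = (2/6) = 1/3; P(data | bowl B) = (2/4) = 1/2; P(data | bowl C) = (4/8) = 1/2.
The prior-weighted likelihoods are 2/5 · 1/3 = 2/15, 1/5 · 1/2 = 1/10, 2/5 · 1/2 = 1/5; with total 13/30.
Hence P(bowl C | data) = (1/5) / (13/30) = 6/13.

0.4615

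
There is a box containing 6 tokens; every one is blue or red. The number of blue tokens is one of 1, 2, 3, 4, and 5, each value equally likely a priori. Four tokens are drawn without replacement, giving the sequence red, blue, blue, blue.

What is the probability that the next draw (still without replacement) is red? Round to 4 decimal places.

0.3333

The likelihood of the observed sequence under each hypothesis: P(data | r = 1) = (5/6)(1/5)(0/4) = 0; P(data | r = 2) = (4/6)(2/5)(1/4)(0/3) = 0; P(data | r = 3) = (3/6)(3/5)(2/4)(1/3) = 1/20; P(data | r = 4) = (2/6)(4/5)(3/4)(2/3) = 2/15; P(data | r = 5) = (1/6)(5/5)(4/4)(3/3) = 1/6.
Weighting by the prior gives 1/5 · 0 = 0, 1/5 · 0 = 0, 1/5 · 1/20 = 1/100, 1/5 · 2/15 = 2/75, 1/5 · 1/6 = 1/30; these sum to 7/100.
Normalising, the posterior is P(r = 1 | data) = 0, P(r = 2 | data) = 0, P(r = 3 | data) = 1/7, P(r = 4 | data) = 8/21, P(r = 5 | data) = 10/21.
Averaging over the posterior, P(red next | data) = (1)(1/7) + (1/2)(8/21) + (0)(10/21) = 1/3.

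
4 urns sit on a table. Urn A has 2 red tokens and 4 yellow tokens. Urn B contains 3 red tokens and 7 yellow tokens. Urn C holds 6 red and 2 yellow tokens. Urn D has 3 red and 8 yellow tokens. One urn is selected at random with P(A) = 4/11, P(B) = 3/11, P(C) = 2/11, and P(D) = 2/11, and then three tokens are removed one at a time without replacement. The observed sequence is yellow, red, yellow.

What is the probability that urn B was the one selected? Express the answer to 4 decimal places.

0.3025

Under each hypothesis, the probability of the observed sequence is: P(data | urn A) = (4/6)(2/5)(3/4) = 0.2; P(data | urn B) = (7/10)(3/9)(6/8) = 0.175; P(data | urn C) = (2/8)(6/7)(1/6) = 0.035714; P(data | urn D) = (8/11)(3/10)(7/9) = 0.1697.
Multiplying each by its prior: 4/11 · 0.2 = 0.072727, 3/11 · 0.175 = 0.047727, 2/11 · 0.035714 = 0.0064935, 2/11 · 0.1697 = 0.030854; summing to 0.1578.
By Bayes' rule, P(urn B | data) = (0.047727) / (0.1578) = 0.30245.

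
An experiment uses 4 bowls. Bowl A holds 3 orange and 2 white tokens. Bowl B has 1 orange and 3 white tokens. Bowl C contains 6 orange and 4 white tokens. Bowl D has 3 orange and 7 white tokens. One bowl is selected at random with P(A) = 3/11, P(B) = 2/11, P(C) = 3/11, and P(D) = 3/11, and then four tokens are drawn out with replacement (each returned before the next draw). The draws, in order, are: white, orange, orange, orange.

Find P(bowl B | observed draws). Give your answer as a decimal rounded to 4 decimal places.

For each hypothesis, P(data | H) works out to: P(data | bowl A) = (2/5)(3/5)(3/5)(3/5) = 0.0864; P(data | bowl B) = (3/4)(1/4)(1/4)(1/4) = 0.011719; P(data | bowl C) = (4/10)(6/10)(6/10)(6/10) = 0.0864; P(data | bowl D) = (7/10)(3/10)(3/10)(3/10) = 0.0189.
Multiplying each by its prior: 3/11 · 0.0864 = 0.023564, 2/11 · 0.011719 = 0.0021307, 3/11 · 0.0864 = 0.023564, 3/11 · 0.0189 = 0.0051545; with total 0.054413.
So P(bowl B | data) = (0.0021307) / (0.054413) = 0.039158.

0.0392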